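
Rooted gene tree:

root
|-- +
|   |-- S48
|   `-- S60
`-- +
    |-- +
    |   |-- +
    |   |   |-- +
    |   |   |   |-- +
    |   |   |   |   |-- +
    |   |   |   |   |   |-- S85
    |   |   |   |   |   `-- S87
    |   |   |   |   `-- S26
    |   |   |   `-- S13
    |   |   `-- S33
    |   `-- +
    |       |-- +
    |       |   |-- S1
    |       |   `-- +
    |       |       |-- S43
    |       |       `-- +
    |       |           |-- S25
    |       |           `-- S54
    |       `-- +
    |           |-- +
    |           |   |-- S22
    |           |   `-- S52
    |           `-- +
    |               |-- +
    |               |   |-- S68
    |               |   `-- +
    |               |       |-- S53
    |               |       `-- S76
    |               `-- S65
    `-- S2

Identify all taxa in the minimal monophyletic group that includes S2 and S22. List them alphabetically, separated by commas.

Tracing S2: it sits inside ((((((S85,S87),S26),S13),S33),((S1,(S43,(S25,S54))),((S22,S52),((S68,(S53,S76)),S65)))),S2).
Tracing S22: it sits inside (S22,S52).
The smallest clade enclosing both is ((((((S85,S87),S26),S13),S33),((S1,(S43,(S25,S54))),((S22,S52),((S68,(S53,S76)),S65)))),S2); the answer is its 16 terminal taxa in alphabetical order.

S1, S13, S2, S22, S25, S26, S33, S43, S52, S53, S54, S65, S68, S76, S85, S87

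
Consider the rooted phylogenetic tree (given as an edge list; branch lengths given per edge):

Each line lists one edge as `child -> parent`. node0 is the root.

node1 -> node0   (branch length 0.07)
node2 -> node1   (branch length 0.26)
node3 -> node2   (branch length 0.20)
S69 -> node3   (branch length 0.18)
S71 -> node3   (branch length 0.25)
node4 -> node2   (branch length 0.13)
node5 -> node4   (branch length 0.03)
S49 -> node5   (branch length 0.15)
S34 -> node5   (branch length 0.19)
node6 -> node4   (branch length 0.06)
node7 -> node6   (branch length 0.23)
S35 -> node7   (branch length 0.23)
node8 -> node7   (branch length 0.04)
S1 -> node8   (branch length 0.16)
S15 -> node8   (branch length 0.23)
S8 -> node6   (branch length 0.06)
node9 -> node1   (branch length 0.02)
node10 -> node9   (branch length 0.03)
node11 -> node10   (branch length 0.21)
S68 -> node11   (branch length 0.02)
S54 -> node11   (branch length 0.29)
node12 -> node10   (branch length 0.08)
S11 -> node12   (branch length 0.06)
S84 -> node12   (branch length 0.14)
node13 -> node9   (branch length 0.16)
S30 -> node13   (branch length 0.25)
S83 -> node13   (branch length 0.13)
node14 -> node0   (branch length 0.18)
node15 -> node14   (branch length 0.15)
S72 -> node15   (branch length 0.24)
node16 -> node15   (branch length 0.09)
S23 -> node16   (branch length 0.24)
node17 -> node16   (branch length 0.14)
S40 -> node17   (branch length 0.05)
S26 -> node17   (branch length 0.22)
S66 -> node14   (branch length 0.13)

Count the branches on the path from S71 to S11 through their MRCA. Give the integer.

The MRCA of S71 and S11 is the node subtending (((S69,S71),((S49,S34),((S35,(S1,S15)),S8))),(((S68,S54),(S11,S84)),(S30,S83))).
From S71 up to that node: 3 branches. From S11 up to the same node: 4 branches. Total: 3 + 4 = 7.

7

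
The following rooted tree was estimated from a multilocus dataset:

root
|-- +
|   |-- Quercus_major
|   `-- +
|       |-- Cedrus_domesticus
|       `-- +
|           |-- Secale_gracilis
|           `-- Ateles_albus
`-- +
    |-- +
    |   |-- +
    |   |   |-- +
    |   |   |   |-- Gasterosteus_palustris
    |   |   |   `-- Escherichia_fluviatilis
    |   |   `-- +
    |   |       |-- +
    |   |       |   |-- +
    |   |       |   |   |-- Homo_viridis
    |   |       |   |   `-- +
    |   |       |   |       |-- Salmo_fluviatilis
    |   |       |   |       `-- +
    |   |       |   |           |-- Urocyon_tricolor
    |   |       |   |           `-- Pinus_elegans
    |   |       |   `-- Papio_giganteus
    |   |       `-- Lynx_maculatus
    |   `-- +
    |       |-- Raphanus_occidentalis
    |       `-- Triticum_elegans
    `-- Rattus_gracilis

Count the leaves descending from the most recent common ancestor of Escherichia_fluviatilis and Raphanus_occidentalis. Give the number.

10

The MRCA of Escherichia_fluviatilis and Raphanus_occidentalis is the node subtending (((Gasterosteus_palustris,Escherichia_fluviatilis),(((Homo_viridis,(Salmo_fluviatilis,(Urocyon_tricolor,Pinus_elegans))),Papio_giganteus),Lynx_maculatus)),(Raphanus_occidentalis,Triticum_elegans)).
That clade contains 10 terminal taxa: Escherichia_fluviatilis, Gasterosteus_palustris, Homo_viridis, Lynx_maculatus, Papio_giganteus, Pinus_elegans, Raphanus_occidentalis, Salmo_fluviatilis, Triticum_elegans, Urocyon_tricolor.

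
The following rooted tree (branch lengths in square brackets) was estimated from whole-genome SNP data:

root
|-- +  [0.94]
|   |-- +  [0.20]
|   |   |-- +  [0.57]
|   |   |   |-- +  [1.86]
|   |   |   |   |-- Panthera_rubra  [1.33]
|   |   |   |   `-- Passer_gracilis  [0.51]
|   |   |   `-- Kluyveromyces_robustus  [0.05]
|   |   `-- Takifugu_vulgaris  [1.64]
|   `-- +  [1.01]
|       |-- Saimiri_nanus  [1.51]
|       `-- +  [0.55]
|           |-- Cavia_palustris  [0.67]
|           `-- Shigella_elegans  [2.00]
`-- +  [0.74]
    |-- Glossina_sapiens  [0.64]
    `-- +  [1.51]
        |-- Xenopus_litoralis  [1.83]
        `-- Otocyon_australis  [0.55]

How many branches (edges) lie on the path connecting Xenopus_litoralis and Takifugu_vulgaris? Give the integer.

The MRCA of Xenopus_litoralis and Takifugu_vulgaris is the root of the tree.
From Xenopus_litoralis up to that node: 3 branches. From Takifugu_vulgaris up to the same node: 3 branches. Total: 3 + 3 = 6.

6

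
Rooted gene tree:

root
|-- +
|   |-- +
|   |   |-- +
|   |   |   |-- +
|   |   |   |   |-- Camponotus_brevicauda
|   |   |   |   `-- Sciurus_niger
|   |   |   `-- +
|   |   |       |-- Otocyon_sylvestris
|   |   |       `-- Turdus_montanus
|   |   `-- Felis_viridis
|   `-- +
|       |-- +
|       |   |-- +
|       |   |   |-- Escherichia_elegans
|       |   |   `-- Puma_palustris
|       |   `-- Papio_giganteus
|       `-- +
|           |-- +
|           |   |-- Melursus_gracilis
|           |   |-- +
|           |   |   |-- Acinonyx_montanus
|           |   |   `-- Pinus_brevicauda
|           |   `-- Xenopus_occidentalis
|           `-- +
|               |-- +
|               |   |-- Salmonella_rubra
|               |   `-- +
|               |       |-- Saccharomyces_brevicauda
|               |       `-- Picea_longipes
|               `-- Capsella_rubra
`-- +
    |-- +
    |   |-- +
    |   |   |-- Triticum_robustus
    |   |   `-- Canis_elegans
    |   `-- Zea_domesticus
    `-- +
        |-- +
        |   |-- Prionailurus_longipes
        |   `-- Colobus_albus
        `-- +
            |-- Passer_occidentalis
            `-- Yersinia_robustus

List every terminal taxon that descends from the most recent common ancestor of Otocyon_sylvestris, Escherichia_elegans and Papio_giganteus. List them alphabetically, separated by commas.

Acinonyx_montanus, Camponotus_brevicauda, Capsella_rubra, Escherichia_elegans, Felis_viridis, Melursus_gracilis, Otocyon_sylvestris, Papio_giganteus, Picea_longipes, Pinus_brevicauda, Puma_palustris, Saccharomyces_brevicauda, Salmonella_rubra, Sciurus_niger, Turdus_montanus, Xenopus_occidentalis

Tracing Otocyon_sylvestris: it sits inside (Otocyon_sylvestris,Turdus_montanus).
Tracing Escherichia_elegans: it sits inside (Escherichia_elegans,Puma_palustris).
Tracing Papio_giganteus: it sits inside ((Escherichia_elegans,Puma_palustris),Papio_giganteus).
The smallest clade enclosing all 3 is ((((Camponotus_brevicauda,Sciurus_niger),(Otocyon_sylvestris,Turdus_montanus)),Felis_viridis),(((Escherichia_elegans,Puma_palustris),Papio_giganteus),((Melursus_gracilis,(Acinonyx_montanus,Pinus_brevicauda),Xenopus_occidentalis),((Salmonella_rubra,(Saccharomyces_brevicauda,Picea_longipes)),Capsella_rubra)))); the answer is its 16 terminal taxa in alphabetical order.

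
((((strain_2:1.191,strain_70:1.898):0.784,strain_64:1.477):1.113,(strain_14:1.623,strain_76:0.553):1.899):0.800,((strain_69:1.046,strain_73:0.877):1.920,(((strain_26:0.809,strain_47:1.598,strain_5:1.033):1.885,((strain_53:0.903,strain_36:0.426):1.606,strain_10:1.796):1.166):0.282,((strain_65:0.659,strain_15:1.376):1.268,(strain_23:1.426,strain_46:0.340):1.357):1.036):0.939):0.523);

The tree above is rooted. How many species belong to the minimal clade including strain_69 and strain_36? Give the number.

The MRCA of strain_69 and strain_36 is the node subtending ((strain_69,strain_73),(((strain_26,strain_47,strain_5),((strain_53,strain_36),strain_10)),((strain_65,strain_15),(strain_23,strain_46)))).
That clade contains 12 terminal taxa: strain_10, strain_15, strain_23, strain_26, strain_36, strain_46, strain_47, strain_5, strain_53, strain_65, strain_69, strain_73.

12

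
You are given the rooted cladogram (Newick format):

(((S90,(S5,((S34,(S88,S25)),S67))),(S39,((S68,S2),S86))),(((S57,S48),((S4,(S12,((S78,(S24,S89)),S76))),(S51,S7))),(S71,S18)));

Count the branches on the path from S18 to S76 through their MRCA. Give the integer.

The MRCA of S18 and S76 is the node subtending (((S57,S48),((S4,(S12,((S78,(S24,S89)),S76))),(S51,S7))),(S71,S18)).
From S18 up to that node: 2 branches. From S76 up to the same node: 6 branches. Total: 2 + 6 = 8.

8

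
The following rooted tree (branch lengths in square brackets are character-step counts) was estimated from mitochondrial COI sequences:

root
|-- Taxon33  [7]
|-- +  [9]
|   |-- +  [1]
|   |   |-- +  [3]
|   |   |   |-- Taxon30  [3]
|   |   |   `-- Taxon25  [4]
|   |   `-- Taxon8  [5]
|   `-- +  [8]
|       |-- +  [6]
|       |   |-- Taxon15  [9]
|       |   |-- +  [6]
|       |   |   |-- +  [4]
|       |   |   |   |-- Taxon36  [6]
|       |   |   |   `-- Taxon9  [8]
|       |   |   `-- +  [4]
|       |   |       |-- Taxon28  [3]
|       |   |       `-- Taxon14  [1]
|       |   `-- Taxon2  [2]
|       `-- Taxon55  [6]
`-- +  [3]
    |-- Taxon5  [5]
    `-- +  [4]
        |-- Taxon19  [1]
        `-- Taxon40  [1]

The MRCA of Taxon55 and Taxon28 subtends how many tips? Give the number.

The MRCA of Taxon55 and Taxon28 is the node subtending ((Taxon15,((Taxon36,Taxon9),(Taxon28,Taxon14)),Taxon2),Taxon55).
That clade contains 7 terminal taxa: Taxon14, Taxon15, Taxon2, Taxon28, Taxon36, Taxon55, Taxon9.

7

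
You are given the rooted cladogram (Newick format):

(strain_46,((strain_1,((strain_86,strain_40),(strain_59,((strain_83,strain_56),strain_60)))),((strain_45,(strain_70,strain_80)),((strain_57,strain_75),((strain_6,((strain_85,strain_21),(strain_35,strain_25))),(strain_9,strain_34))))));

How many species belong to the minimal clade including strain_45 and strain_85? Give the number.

The MRCA of strain_45 and strain_85 is the node subtending ((strain_45,(strain_70,strain_80)),((strain_57,strain_75),((strain_6,((strain_85,strain_21),(strain_35,strain_25))),(strain_9,strain_34)))).
That clade contains 12 terminal taxa: strain_21, strain_25, strain_34, strain_35, strain_45, strain_57, strain_6, strain_70, strain_75, strain_80, strain_85, strain_9.

12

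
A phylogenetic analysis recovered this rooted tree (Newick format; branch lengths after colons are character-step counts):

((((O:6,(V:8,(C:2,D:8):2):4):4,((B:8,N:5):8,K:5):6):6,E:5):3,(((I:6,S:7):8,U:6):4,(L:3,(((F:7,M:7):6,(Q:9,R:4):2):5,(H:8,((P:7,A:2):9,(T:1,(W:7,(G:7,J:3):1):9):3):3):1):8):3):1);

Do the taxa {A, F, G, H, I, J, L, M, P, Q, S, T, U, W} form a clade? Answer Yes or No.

The MRCA of the listed taxa subtends (((I,S),U),(L,(((F,M),(Q,R)),(H,((P,A),(T,(W,(G,J)))))))).
That clade also contains R, which is not in the proposed group, so the group is not monophyletic.

No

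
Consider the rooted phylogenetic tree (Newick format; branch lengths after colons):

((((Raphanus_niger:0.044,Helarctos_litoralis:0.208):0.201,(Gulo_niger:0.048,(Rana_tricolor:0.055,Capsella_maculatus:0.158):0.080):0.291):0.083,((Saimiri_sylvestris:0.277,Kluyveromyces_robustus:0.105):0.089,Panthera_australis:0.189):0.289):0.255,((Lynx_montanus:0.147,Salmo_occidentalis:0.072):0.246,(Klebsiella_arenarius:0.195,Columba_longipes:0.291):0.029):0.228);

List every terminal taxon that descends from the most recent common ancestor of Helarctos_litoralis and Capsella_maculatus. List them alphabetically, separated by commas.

Capsella_maculatus, Gulo_niger, Helarctos_litoralis, Rana_tricolor, Raphanus_niger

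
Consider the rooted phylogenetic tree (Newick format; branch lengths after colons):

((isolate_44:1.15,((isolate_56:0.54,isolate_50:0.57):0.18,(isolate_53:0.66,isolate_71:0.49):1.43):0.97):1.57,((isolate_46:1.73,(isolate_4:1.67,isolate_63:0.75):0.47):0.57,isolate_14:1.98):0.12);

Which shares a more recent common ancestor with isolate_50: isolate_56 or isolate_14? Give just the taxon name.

The MRCA of isolate_50 and isolate_56 subtends (isolate_56,isolate_50) (2 taxa).
The MRCA of isolate_50 and isolate_14 is the root, subtending the entire tree (9 taxa).
The first is nested inside the second, so isolate_50 shares a more recent common ancestor with isolate_56.

isolate_56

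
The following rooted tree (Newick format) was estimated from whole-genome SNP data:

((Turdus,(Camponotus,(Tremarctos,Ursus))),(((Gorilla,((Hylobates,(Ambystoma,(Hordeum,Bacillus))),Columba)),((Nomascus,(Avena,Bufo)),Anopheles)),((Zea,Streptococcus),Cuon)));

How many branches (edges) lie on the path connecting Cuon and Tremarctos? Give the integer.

The MRCA of Cuon and Tremarctos is the root of the tree.
From Cuon up to that node: 3 branches. From Tremarctos up to the same node: 4 branches. Total: 3 + 4 = 7.

7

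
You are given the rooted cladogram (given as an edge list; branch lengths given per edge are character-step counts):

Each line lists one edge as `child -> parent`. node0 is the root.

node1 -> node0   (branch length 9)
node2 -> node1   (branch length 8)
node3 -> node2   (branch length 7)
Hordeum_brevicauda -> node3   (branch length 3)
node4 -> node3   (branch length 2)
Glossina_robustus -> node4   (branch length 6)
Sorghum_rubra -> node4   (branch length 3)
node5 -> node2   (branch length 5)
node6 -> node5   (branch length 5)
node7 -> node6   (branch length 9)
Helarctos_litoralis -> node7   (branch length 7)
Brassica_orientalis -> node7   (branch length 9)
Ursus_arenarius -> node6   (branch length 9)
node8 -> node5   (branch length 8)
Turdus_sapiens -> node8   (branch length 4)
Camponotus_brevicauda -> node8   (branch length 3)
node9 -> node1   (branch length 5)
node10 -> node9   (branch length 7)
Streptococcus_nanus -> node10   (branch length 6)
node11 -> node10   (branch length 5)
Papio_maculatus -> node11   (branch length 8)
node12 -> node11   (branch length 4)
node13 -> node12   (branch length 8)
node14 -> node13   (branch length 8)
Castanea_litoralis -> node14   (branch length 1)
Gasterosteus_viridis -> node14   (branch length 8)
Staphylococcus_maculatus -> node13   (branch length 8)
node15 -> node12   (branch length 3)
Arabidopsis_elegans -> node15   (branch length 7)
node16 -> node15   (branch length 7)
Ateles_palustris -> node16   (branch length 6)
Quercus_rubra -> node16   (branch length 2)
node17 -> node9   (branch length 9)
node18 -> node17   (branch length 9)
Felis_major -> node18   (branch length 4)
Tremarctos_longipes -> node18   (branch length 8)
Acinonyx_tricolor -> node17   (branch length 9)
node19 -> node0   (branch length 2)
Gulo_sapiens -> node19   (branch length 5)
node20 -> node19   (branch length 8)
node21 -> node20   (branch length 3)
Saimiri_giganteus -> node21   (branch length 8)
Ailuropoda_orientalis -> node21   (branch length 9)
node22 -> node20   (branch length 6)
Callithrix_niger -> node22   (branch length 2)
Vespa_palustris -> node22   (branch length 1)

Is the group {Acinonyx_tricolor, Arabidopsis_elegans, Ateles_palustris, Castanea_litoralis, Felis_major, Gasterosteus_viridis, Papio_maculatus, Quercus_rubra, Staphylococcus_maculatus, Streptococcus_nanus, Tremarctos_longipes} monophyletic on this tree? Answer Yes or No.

The most recent common ancestor of these taxa subtends ((Streptococcus_nanus,(Papio_maculatus,(((Castanea_litoralis,Gasterosteus_viridis),Staphylococcus_maculatus),(Arabidopsis_elegans,(Ateles_palustris,Quercus_rubra))))),((Felis_major,Tremarctos_longipes),Acinonyx_tricolor)).
That clade has exactly 11 tips — every listed taxon and nothing else — so the group is monophyletic.

Yes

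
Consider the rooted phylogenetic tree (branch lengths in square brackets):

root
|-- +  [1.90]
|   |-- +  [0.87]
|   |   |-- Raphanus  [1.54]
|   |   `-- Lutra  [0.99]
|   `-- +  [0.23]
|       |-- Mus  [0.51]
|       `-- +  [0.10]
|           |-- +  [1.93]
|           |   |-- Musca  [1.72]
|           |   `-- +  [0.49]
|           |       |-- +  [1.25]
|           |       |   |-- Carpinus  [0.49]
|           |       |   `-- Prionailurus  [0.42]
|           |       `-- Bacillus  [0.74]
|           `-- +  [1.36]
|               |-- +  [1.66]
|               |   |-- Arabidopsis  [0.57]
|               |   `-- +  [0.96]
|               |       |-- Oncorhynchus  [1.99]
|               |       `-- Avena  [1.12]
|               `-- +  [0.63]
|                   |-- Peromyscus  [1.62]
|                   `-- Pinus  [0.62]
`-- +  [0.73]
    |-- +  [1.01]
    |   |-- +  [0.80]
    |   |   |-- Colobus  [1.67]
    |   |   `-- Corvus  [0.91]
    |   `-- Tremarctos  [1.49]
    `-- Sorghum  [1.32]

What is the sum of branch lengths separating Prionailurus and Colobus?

The path runs Prionailurus → … → MRCA → … → Colobus; the MRCA is the root of the tree.
Branch lengths along that path: 0.42 + 1.25 + 0.49 + 1.93 + 0.10 + 0.23 + 1.90 + 0.73 + 1.01 + 0.80 + 1.67 = 10.53.

10.53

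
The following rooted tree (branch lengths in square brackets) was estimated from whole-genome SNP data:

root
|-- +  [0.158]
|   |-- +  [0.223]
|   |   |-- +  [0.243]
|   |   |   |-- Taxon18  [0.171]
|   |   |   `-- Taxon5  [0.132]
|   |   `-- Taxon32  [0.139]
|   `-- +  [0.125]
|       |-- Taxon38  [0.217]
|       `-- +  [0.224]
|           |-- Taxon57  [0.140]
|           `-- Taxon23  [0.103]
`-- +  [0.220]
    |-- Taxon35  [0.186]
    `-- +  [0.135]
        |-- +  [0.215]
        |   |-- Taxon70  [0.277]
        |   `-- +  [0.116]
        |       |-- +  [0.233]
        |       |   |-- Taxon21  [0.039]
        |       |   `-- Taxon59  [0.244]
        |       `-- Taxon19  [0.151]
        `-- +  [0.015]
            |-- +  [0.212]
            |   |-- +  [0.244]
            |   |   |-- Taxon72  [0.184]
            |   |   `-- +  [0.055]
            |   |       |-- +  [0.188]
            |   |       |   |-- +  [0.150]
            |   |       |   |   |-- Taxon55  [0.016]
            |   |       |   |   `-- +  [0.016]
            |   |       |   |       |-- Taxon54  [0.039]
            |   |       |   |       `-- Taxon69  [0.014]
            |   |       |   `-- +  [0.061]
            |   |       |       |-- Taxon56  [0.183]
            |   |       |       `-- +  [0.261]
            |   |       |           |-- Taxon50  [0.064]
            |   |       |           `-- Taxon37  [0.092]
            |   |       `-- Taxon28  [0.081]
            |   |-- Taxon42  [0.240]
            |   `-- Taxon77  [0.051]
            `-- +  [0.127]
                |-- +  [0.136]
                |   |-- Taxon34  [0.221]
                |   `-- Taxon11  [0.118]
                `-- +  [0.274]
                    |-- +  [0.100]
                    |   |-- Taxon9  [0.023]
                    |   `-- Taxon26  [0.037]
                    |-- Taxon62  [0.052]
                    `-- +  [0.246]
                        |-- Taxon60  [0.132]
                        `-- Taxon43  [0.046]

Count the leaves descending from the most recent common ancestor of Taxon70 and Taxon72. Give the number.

21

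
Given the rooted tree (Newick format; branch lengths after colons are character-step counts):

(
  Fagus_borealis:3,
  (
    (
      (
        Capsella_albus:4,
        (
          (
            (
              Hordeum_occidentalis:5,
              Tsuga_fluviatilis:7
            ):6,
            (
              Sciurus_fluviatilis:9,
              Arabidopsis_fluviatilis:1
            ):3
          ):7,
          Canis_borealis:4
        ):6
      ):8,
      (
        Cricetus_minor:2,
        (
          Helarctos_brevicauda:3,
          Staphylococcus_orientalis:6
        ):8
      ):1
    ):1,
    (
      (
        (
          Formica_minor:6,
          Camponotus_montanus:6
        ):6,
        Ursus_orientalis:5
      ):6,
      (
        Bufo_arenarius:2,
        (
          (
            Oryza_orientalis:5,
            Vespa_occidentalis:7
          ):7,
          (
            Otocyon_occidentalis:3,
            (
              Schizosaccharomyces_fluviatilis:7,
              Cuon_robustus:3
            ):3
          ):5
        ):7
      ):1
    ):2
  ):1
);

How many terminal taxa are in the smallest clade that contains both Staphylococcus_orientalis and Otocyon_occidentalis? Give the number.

18

The MRCA of Staphylococcus_orientalis and Otocyon_occidentalis is the node subtending (((Capsella_albus,(((Hordeum_occidentalis,Tsuga_fluviatilis),(Sciurus_fluviatilis,Arabidopsis_fluviatilis)),Canis_borealis)),(Cricetus_minor,(Helarctos_brevicauda,Staphylococcus_orientalis))),(((Formica_minor,Camponotus_montanus),Ursus_orientalis),(Bufo_arenarius,((Oryza_orientalis,Vespa_occidentalis),(Otocyon_occidentalis,(Schizosaccharomyces_fluviatilis,Cuon_robustus)))))).
That clade contains 18 terminal taxa: Arabidopsis_fluviatilis, Bufo_arenarius, Camponotus_montanus, Canis_borealis, Capsella_albus, Cricetus_minor, Cuon_robustus, Formica_minor, Helarctos_brevicauda, Hordeum_occidentalis, Oryza_orientalis, Otocyon_occidentalis, Schizosaccharomyces_fluviatilis, Sciurus_fluviatilis, Staphylococcus_orientalis, Tsuga_fluviatilis, Ursus_orientalis, Vespa_occidentalis.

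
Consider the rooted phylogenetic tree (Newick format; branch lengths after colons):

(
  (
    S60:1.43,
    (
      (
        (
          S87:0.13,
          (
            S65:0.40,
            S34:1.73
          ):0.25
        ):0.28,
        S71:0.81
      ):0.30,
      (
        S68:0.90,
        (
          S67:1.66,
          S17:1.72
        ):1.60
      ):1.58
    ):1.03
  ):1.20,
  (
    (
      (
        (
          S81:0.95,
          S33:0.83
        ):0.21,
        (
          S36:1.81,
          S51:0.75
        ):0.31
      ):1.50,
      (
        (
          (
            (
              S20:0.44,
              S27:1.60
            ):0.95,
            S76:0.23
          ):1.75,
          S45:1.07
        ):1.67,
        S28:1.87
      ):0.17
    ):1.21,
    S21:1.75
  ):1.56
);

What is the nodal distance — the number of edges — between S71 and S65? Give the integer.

4

The MRCA of S71 and S65 is the node subtending ((S87,(S65,S34)),S71).
From S71 up to that node: 1 branch. From S65 up to the same node: 3 branches. Total: 1 + 3 = 4.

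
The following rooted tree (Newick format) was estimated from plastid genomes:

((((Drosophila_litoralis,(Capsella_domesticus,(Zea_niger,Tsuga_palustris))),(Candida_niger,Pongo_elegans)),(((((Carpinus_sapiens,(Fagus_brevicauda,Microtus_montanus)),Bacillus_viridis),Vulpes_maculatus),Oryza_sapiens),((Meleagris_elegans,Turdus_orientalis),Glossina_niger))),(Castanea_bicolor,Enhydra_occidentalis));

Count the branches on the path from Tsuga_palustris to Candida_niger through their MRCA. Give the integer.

The MRCA of Tsuga_palustris and Candida_niger is the node subtending ((Drosophila_litoralis,(Capsella_domesticus,(Zea_niger,Tsuga_palustris))),(Candida_niger,Pongo_elegans)).
From Tsuga_palustris up to that node: 4 branches. From Candida_niger up to the same node: 2 branches. Total: 4 + 2 = 6.

6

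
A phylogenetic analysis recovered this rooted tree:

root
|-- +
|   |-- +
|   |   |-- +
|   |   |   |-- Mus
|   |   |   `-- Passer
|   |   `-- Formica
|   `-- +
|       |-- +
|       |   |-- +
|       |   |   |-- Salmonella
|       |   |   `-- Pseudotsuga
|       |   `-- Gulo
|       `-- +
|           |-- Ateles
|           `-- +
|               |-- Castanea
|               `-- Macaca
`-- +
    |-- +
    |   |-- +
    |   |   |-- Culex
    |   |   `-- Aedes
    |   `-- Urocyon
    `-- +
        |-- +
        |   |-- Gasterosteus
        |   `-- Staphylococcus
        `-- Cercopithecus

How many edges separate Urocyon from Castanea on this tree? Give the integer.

The MRCA of Urocyon and Castanea is the root of the tree.
From Urocyon up to that node: 3 branches. From Castanea up to the same node: 5 branches. Total: 3 + 5 = 8.

8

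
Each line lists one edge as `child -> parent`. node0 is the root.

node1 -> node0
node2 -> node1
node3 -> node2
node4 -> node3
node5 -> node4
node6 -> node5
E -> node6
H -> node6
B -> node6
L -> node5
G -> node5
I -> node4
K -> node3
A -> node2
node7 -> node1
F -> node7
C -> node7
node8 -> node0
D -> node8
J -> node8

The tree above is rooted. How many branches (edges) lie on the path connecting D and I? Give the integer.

The MRCA of D and I is the root of the tree.
From D up to that node: 2 branches. From I up to the same node: 5 branches. Total: 2 + 5 = 7.

7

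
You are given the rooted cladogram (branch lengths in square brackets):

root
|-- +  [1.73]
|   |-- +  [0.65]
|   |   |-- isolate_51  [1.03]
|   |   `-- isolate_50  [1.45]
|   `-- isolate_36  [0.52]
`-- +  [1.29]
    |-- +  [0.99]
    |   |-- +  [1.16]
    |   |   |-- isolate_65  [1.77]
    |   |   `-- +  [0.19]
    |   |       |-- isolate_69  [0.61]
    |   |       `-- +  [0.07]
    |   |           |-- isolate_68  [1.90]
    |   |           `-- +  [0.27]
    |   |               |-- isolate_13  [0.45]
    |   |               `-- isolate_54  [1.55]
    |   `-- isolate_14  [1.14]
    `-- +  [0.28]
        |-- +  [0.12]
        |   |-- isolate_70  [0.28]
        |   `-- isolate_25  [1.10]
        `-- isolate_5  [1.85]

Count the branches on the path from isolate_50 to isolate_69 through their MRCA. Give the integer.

8

The MRCA of isolate_50 and isolate_69 is the root of the tree.
From isolate_50 up to that node: 3 branches. From isolate_69 up to the same node: 5 branches. Total: 3 + 5 = 8.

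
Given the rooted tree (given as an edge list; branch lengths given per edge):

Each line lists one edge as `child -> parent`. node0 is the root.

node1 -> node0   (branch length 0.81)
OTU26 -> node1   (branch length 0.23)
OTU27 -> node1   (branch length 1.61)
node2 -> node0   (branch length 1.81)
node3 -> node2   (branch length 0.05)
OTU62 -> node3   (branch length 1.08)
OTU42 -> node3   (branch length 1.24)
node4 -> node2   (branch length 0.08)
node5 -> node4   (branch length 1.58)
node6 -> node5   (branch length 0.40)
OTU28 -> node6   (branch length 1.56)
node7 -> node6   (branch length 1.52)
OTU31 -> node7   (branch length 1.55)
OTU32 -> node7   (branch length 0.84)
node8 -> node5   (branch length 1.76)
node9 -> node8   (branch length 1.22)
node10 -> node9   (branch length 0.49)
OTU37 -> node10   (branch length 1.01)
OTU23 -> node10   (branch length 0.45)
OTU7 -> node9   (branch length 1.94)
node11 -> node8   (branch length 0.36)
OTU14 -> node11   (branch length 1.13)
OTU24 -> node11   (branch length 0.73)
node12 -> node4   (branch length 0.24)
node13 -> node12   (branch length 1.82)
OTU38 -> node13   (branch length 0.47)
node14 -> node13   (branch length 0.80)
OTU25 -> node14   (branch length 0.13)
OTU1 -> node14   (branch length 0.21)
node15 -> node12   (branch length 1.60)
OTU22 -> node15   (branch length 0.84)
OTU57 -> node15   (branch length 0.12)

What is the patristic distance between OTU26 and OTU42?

4.14

The path runs OTU26 → … → MRCA → … → OTU42; the MRCA is the root of the tree.
Branch lengths along that path: 0.23 + 0.81 + 1.81 + 0.05 + 1.24 = 4.14.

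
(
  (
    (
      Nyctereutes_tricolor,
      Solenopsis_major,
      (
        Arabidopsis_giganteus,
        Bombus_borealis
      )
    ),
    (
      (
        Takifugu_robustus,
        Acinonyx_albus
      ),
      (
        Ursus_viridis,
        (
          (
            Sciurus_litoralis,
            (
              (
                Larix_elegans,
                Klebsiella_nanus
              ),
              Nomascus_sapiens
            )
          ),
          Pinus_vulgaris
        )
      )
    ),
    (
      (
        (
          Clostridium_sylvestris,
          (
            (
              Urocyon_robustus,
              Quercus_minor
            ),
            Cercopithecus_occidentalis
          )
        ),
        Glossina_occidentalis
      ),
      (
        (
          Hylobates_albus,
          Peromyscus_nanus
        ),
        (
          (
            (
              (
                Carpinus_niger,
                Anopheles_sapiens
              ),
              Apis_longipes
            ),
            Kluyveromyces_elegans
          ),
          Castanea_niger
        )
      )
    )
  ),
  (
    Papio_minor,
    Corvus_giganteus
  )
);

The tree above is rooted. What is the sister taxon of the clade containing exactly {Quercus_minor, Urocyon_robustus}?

The clade containing exactly {Quercus_minor, Urocyon_robustus} attaches to the tree at the node subtending ((Urocyon_robustus,Quercus_minor),Cercopithecus_occidentalis).
The other lineage descending from that same node — the sister group — is the single tip Cercopithecus_occidentalis.

Cercopithecus_occidentalis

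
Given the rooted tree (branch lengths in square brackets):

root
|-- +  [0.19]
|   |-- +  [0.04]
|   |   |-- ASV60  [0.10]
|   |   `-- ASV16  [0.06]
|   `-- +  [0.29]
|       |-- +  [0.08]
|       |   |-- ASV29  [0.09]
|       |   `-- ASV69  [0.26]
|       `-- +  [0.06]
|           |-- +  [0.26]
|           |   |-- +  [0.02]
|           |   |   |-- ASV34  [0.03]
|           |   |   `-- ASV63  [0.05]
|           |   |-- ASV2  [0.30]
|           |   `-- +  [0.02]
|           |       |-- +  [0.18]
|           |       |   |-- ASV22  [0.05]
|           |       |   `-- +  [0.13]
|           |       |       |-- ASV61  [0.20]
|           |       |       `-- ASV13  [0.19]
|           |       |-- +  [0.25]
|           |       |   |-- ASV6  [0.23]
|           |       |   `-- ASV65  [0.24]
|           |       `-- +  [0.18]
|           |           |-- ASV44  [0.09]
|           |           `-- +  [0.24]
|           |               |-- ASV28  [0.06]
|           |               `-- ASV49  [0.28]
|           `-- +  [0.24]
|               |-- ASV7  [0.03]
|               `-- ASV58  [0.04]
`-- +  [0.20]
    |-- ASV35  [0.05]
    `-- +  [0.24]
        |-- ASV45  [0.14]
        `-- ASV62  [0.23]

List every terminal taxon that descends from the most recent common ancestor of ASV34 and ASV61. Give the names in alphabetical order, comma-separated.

ASV13, ASV2, ASV22, ASV28, ASV34, ASV44, ASV49, ASV6, ASV61, ASV63, ASV65

Tracing ASV34: it sits inside (ASV34,ASV63).
Tracing ASV61: it sits inside (ASV61,ASV13).
The smallest clade enclosing both is ((ASV34,ASV63),ASV2,((ASV22,(ASV61,ASV13)),(ASV6,ASV65),(ASV44,(ASV28,ASV49)))); the answer is its 11 terminal taxa in alphabetical order.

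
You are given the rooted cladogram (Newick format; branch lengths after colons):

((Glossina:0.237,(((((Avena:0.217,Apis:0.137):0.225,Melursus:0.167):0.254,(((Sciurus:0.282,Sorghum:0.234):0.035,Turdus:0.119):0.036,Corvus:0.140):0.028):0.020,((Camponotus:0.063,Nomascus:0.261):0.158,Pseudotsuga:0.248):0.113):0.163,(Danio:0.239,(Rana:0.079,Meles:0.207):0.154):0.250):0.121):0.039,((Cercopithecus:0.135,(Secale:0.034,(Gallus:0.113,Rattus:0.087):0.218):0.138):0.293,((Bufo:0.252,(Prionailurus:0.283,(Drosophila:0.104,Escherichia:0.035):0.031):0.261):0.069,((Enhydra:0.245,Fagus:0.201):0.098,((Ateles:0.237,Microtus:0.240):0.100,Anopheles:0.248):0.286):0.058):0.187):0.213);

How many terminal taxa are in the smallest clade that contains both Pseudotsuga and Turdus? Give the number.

The MRCA of Pseudotsuga and Turdus is the node subtending ((((Avena,Apis),Melursus),(((Sciurus,Sorghum),Turdus),Corvus)),((Camponotus,Nomascus),Pseudotsuga)).
That clade contains 10 terminal taxa: Apis, Avena, Camponotus, Corvus, Melursus, Nomascus, Pseudotsuga, Sciurus, Sorghum, Turdus.

10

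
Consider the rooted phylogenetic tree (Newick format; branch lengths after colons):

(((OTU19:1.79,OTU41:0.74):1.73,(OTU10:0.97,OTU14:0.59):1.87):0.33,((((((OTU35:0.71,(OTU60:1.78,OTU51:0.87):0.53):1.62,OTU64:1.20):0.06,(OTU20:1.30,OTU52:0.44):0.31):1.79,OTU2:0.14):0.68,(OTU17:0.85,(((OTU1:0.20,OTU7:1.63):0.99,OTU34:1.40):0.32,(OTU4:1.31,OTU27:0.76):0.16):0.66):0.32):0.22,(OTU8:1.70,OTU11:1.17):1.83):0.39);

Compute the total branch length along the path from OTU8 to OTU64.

7.48

The path runs OTU8 → … → MRCA → … → OTU64; the MRCA is the node subtending ((((((OTU35,(OTU60,OTU51)),OTU64),(OTU20,OTU52)),OTU2),(OTU17,(((OTU1,OTU7),OTU34),(OTU4,OTU27)))),(OTU8,OTU11)).
Branch lengths along that path: 1.70 + 1.83 + 0.22 + 0.68 + 1.79 + 0.06 + 1.20 = 7.48.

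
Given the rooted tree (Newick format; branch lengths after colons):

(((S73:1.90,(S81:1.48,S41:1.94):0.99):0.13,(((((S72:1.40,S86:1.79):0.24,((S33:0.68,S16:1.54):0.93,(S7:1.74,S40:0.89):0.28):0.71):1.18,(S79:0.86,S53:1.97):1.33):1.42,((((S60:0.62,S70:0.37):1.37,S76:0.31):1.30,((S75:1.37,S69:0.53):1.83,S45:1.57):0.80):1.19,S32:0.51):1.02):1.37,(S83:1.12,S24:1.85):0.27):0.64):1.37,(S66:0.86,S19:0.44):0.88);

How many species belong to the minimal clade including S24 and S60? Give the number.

17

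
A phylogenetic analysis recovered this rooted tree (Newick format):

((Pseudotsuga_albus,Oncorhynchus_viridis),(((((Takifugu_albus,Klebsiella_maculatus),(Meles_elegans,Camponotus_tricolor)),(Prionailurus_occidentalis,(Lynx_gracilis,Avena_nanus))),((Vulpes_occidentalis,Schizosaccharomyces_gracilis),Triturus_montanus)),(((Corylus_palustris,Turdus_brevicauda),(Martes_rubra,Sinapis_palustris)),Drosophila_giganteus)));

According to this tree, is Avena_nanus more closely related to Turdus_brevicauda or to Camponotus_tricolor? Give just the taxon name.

The MRCA of Avena_nanus and Camponotus_tricolor subtends (((Takifugu_albus,Klebsiella_maculatus),(Meles_elegans,Camponotus_tricolor)),(Prionailurus_occidentalis,(Lynx_gracilis,Avena_nanus))) (7 taxa).
The MRCA of Avena_nanus and Turdus_brevicauda subtends (((((Takifugu_albus,Klebsiella_maculatus),(Meles_elegans,Camponotus_tricolor)),(Prionailurus_occidentalis,(Lynx_gracilis,Avena_nanus))),((Vulpes_occidentalis,Schizosaccharomyces_gracilis),Triturus_montanus)),(((Corylus_palustris,Turdus_brevicauda),(Martes_rubra,Sinapis_palustris)),Drosophila_giganteus)) (15 taxa).
The first is nested inside the second, so Avena_nanus shares a more recent common ancestor with Camponotus_tricolor.

Camponotus_tricolor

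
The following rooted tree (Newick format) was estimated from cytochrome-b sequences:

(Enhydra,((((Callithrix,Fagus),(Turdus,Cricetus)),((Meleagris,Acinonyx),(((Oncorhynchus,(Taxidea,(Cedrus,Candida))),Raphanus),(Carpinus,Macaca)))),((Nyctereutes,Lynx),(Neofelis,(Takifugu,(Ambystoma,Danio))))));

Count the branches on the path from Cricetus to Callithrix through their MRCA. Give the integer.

The MRCA of Cricetus and Callithrix is the node subtending ((Callithrix,Fagus),(Turdus,Cricetus)).
From Cricetus up to that node: 2 branches. From Callithrix up to the same node: 2 branches. Total: 2 + 2 = 4.

4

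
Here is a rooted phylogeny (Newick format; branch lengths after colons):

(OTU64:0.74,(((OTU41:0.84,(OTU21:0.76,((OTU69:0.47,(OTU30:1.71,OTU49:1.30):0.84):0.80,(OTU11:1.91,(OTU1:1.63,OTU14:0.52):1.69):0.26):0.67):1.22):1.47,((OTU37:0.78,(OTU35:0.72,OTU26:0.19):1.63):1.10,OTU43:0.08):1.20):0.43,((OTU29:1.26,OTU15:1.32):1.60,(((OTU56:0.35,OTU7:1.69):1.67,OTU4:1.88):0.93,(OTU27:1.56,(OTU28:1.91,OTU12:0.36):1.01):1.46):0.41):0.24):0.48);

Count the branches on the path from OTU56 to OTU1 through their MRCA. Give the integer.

The MRCA of OTU56 and OTU1 is the node subtending (((OTU41,(OTU21,((OTU69,(OTU30,OTU49)),(OTU11,(OTU1,OTU14))))),((OTU37,(OTU35,OTU26)),OTU43)),((OTU29,OTU15),(((OTU56,OTU7),OTU4),(OTU27,(OTU28,OTU12))))).
From OTU56 up to that node: 5 branches. From OTU1 up to the same node: 7 branches. Total: 5 + 7 = 12.

12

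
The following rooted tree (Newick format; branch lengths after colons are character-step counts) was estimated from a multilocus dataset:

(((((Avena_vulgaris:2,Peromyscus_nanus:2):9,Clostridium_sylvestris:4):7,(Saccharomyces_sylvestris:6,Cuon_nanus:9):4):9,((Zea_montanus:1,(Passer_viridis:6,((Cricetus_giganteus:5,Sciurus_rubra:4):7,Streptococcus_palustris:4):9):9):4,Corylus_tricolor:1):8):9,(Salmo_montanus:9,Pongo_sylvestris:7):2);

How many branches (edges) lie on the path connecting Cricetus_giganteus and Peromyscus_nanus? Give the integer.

The MRCA of Cricetus_giganteus and Peromyscus_nanus is the node subtending ((((Avena_vulgaris,Peromyscus_nanus),Clostridium_sylvestris),(Saccharomyces_sylvestris,Cuon_nanus)),((Zea_montanus,(Passer_viridis,((Cricetus_giganteus,Sciurus_rubra),Streptococcus_palustris))),Corylus_tricolor)).
From Cricetus_giganteus up to that node: 6 branches. From Peromyscus_nanus up to the same node: 4 branches. Total: 6 + 4 = 10.

10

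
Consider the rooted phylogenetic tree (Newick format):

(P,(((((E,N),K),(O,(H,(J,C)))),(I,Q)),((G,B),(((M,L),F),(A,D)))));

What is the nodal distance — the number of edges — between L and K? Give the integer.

The MRCA of L and K is the node subtending (((((E,N),K),(O,(H,(J,C)))),(I,Q)),((G,B),(((M,L),F),(A,D)))).
From L up to that node: 5 branches. From K up to the same node: 4 branches. Total: 5 + 4 = 9.

9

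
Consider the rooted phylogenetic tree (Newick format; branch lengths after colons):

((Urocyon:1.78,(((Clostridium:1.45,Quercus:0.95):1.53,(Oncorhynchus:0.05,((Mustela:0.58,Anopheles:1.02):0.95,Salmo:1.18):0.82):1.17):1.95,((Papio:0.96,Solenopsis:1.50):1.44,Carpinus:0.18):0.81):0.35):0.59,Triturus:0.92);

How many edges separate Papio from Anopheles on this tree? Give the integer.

8

The MRCA of Papio and Anopheles is the node subtending (((Clostridium,Quercus),(Oncorhynchus,((Mustela,Anopheles),Salmo))),((Papio,Solenopsis),Carpinus)).
From Papio up to that node: 3 branches. From Anopheles up to the same node: 5 branches. Total: 3 + 5 = 8.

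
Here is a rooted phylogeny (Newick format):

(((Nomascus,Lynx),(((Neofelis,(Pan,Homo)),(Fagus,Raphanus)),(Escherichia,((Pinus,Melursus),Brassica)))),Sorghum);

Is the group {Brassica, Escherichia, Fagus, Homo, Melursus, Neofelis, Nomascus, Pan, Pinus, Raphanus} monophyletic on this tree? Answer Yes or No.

The MRCA of the listed taxa subtends ((Nomascus,Lynx),(((Neofelis,(Pan,Homo)),(Fagus,Raphanus)),(Escherichia,((Pinus,Melursus),Brassica)))).
That clade also contains Lynx, which is not in the proposed group, so the group is not monophyletic.

No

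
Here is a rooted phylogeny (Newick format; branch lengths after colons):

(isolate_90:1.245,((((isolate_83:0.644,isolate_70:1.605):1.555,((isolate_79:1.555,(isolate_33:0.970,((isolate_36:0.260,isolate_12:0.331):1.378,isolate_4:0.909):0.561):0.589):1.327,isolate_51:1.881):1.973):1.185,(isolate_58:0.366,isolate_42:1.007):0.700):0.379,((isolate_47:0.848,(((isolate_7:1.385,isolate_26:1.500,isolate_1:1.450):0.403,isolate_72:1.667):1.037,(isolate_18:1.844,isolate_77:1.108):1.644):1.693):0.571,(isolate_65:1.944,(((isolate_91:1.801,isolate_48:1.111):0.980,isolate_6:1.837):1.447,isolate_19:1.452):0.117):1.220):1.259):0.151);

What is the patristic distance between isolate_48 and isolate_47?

The path runs isolate_48 → … → MRCA → … → isolate_47; the MRCA is the node subtending ((isolate_47,(((isolate_7,isolate_26,isolate_1),isolate_72),(isolate_18,isolate_77))),(isolate_65,(((isolate_91,isolate_48),isolate_6),isolate_19))).
Branch lengths along that path: 1.111 + 0.980 + 1.447 + 0.117 + 1.220 + 0.571 + 0.848 = 6.294.

6.294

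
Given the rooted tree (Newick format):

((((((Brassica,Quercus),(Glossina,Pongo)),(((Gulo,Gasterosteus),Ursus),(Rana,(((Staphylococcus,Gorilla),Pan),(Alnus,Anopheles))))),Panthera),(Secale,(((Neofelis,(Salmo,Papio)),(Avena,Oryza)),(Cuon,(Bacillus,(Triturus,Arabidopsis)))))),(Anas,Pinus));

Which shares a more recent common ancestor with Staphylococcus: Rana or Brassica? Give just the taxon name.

The MRCA of Staphylococcus and Rana subtends (Rana,(((Staphylococcus,Gorilla),Pan),(Alnus,Anopheles))) (6 taxa).
The MRCA of Staphylococcus and Brassica subtends (((Brassica,Quercus),(Glossina,Pongo)),(((Gulo,Gasterosteus),Ursus),(Rana,(((Staphylococcus,Gorilla),Pan),(Alnus,Anopheles))))) (13 taxa).
The first is nested inside the second, so Staphylococcus shares a more recent common ancestor with Rana.

Rana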